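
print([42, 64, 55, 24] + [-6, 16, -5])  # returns [42, 64, 55, 24, -6, 16, -5]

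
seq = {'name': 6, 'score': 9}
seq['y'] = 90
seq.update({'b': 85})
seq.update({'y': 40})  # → {'name': 6, 'score': 9, 'y': 40, 'b': 85}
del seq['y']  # {'name': 6, 'score': 9, 'b': 85}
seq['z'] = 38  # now {'name': 6, 'score': 9, 'b': 85, 'z': 38}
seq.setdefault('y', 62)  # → 62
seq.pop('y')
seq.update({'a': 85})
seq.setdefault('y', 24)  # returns 24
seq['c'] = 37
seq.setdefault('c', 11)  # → 37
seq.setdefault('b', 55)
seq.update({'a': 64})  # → {'name': 6, 'score': 9, 'b': 85, 'z': 38, 'a': 64, 'y': 24, 'c': 37}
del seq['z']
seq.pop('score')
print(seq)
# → {'name': 6, 'b': 85, 'a': 64, 'y': 24, 'c': 37}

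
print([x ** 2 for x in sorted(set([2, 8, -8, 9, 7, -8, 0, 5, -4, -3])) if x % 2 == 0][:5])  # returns [64, 16, 0, 4, 64]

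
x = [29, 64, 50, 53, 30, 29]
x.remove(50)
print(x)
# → [29, 64, 53, 30, 29]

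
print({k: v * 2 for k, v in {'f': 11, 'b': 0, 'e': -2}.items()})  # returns {'f': 22, 'b': 0, 'e': -4}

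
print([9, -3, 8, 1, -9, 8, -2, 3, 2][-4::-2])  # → [8, 1, -3]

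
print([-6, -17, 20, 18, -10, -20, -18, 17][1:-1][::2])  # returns [-17, 18, -20]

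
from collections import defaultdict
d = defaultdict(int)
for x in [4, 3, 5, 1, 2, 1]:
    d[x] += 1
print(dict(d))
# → {4: 1, 3: 1, 5: 1, 1: 2, 2: 1}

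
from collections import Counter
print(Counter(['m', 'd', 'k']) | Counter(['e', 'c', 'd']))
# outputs Counter({'m': 1, 'd': 1, 'k': 1, 'e': 1, 'c': 1})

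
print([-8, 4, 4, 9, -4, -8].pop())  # -8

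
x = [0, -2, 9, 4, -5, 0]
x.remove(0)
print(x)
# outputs [-2, 9, 4, -5, 0]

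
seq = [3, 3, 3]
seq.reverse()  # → [3, 3, 3]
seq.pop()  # 3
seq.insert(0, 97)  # [97, 3, 3]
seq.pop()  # 3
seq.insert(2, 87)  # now [97, 3, 87]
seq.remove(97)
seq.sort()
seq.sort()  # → [3, 87]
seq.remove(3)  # [87]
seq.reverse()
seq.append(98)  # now [87, 98]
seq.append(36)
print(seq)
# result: [87, 98, 36]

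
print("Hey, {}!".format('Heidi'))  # Hey, Heidi!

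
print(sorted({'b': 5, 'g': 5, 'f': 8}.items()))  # [('b', 5), ('f', 8), ('g', 5)]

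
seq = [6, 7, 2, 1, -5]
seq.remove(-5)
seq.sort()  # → [1, 2, 6, 7]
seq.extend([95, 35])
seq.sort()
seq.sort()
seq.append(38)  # [1, 2, 6, 7, 35, 95, 38]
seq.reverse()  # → [38, 95, 35, 7, 6, 2, 1]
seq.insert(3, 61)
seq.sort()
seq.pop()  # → 95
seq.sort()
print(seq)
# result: [1, 2, 6, 7, 35, 38, 61]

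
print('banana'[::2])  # bnn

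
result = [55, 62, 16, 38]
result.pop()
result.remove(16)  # [55, 62]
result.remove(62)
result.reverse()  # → [55]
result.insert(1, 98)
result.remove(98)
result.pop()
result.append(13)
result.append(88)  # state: [13, 88]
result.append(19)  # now [13, 88, 19]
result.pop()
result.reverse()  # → [88, 13]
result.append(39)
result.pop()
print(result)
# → [88, 13]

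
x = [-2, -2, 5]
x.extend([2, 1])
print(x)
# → [-2, -2, 5, 2, 1]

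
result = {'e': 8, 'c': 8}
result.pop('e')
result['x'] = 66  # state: {'c': 8, 'x': 66}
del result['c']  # {'x': 66}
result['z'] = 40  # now {'x': 66, 'z': 40}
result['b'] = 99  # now {'x': 66, 'z': 40, 'b': 99}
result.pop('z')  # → 40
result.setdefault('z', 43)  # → 43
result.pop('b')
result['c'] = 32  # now {'x': 66, 'z': 43, 'c': 32}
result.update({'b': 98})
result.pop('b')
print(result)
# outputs {'x': 66, 'z': 43, 'c': 32}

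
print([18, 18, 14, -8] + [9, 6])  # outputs [18, 18, 14, -8, 9, 6]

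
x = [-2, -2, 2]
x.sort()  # [-2, -2, 2]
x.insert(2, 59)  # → [-2, -2, 59, 2]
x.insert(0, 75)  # [75, -2, -2, 59, 2]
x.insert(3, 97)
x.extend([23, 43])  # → [75, -2, -2, 97, 59, 2, 23, 43]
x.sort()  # [-2, -2, 2, 23, 43, 59, 75, 97]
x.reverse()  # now [97, 75, 59, 43, 23, 2, -2, -2]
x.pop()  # -2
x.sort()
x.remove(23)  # [-2, 2, 43, 59, 75, 97]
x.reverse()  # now [97, 75, 59, 43, 2, -2]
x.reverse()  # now [-2, 2, 43, 59, 75, 97]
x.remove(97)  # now [-2, 2, 43, 59, 75]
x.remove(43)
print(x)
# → [-2, 2, 59, 75]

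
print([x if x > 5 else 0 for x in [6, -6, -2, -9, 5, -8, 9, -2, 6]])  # [6, 0, 0, 0, 0, 0, 9, 0, 6]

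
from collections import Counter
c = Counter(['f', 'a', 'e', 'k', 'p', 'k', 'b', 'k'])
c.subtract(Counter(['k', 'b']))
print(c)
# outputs Counter({'k': 2, 'f': 1, 'a': 1, 'e': 1, 'p': 1, 'b': 0})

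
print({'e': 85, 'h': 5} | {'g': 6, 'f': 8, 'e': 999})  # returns {'e': 999, 'h': 5, 'g': 6, 'f': 8}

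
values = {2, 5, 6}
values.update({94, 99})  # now {2, 5, 6, 94, 99}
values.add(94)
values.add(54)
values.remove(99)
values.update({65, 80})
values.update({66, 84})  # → {2, 5, 6, 54, 65, 66, 80, 84, 94}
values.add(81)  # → {2, 5, 6, 54, 65, 66, 80, 81, 84, 94}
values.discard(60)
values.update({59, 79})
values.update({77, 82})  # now {2, 5, 6, 54, 59, 65, 66, 77, 79, 80, 81, 82, 84, 94}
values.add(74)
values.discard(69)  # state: {2, 5, 6, 54, 59, 65, 66, 74, 77, 79, 80, 81, 82, 84, 94}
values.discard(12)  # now {2, 5, 6, 54, 59, 65, 66, 74, 77, 79, 80, 81, 82, 84, 94}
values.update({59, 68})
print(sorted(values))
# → [2, 5, 6, 54, 59, 65, 66, 68, 74, 77, 79, 80, 81, 82, 84, 94]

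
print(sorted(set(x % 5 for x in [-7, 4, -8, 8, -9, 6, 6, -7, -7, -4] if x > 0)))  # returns [1, 3, 4]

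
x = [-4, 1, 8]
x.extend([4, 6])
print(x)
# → [-4, 1, 8, 4, 6]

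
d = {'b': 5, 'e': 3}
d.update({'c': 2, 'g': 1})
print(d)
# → {'b': 5, 'e': 3, 'c': 2, 'g': 1}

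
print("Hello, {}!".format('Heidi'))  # Hello, Heidi!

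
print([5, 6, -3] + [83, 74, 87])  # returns [5, 6, -3, 83, 74, 87]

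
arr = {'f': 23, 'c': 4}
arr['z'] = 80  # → {'f': 23, 'c': 4, 'z': 80}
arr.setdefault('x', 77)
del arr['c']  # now {'f': 23, 'z': 80, 'x': 77}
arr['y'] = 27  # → {'f': 23, 'z': 80, 'x': 77, 'y': 27}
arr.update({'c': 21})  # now {'f': 23, 'z': 80, 'x': 77, 'y': 27, 'c': 21}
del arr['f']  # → {'z': 80, 'x': 77, 'y': 27, 'c': 21}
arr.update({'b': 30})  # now {'z': 80, 'x': 77, 'y': 27, 'c': 21, 'b': 30}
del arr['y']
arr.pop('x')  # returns 77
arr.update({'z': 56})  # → {'z': 56, 'c': 21, 'b': 30}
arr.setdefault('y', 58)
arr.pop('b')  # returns 30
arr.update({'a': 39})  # {'z': 56, 'c': 21, 'y': 58, 'a': 39}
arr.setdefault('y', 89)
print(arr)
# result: {'z': 56, 'c': 21, 'y': 58, 'a': 39}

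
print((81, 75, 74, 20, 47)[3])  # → 20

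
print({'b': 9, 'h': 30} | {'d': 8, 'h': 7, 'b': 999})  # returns {'b': 999, 'h': 7, 'd': 8}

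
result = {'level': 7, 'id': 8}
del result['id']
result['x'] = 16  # {'level': 7, 'x': 16}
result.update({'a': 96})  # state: {'level': 7, 'x': 16, 'a': 96}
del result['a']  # {'level': 7, 'x': 16}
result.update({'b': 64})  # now {'level': 7, 'x': 16, 'b': 64}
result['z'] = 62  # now {'level': 7, 'x': 16, 'b': 64, 'z': 62}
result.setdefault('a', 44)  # 44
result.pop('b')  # 64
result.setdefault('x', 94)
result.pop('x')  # 16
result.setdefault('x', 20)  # 20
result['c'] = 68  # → {'level': 7, 'z': 62, 'a': 44, 'x': 20, 'c': 68}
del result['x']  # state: {'level': 7, 'z': 62, 'a': 44, 'c': 68}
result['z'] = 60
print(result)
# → {'level': 7, 'z': 60, 'a': 44, 'c': 68}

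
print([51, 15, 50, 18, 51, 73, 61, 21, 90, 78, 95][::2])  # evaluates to [51, 50, 51, 61, 90, 95]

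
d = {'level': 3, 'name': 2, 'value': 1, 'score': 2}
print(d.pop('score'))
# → 2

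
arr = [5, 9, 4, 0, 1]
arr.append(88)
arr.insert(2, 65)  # [5, 9, 65, 4, 0, 1, 88]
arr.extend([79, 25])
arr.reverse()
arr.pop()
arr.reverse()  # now [9, 65, 4, 0, 1, 88, 79, 25]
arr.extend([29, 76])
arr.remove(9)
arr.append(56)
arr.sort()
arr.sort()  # [0, 1, 4, 25, 29, 56, 65, 76, 79, 88]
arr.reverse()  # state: [88, 79, 76, 65, 56, 29, 25, 4, 1, 0]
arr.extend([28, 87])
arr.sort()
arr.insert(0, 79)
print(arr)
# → [79, 0, 1, 4, 25, 28, 29, 56, 65, 76, 79, 87, 88]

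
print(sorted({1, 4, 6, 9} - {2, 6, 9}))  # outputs [1, 4]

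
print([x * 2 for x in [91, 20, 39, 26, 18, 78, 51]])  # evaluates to [182, 40, 78, 52, 36, 156, 102]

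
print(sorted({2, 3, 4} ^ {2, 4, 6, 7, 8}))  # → [3, 6, 7, 8]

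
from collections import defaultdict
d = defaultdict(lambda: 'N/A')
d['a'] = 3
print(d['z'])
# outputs N/A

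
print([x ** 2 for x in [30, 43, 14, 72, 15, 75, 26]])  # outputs [900, 1849, 196, 5184, 225, 5625, 676]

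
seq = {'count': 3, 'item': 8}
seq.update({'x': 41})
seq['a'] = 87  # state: {'count': 3, 'item': 8, 'x': 41, 'a': 87}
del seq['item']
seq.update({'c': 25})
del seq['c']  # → {'count': 3, 'x': 41, 'a': 87}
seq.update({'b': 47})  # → {'count': 3, 'x': 41, 'a': 87, 'b': 47}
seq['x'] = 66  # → {'count': 3, 'x': 66, 'a': 87, 'b': 47}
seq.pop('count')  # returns 3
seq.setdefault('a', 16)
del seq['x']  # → {'a': 87, 'b': 47}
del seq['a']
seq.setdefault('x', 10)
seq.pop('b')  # 47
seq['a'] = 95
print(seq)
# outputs {'x': 10, 'a': 95}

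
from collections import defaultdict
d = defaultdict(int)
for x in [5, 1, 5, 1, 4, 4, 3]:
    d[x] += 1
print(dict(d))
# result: {5: 2, 1: 2, 4: 2, 3: 1}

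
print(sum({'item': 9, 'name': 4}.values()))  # 13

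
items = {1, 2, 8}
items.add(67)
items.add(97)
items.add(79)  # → {1, 2, 8, 67, 79, 97}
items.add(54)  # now {1, 2, 8, 54, 67, 79, 97}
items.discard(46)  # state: {1, 2, 8, 54, 67, 79, 97}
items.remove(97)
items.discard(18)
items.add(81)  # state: {1, 2, 8, 54, 67, 79, 81}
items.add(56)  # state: {1, 2, 8, 54, 56, 67, 79, 81}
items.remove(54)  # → {1, 2, 8, 56, 67, 79, 81}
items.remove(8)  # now {1, 2, 56, 67, 79, 81}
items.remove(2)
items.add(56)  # {1, 56, 67, 79, 81}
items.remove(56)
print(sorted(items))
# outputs [1, 67, 79, 81]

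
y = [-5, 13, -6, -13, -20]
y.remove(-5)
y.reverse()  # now [-20, -13, -6, 13]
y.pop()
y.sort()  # [-20, -13, -6]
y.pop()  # -6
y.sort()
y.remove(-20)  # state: [-13]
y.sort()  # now [-13]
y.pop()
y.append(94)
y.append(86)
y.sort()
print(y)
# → [86, 94]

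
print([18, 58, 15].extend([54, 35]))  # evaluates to None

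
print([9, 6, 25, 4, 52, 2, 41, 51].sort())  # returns None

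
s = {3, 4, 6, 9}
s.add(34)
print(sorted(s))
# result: [3, 4, 6, 9, 34]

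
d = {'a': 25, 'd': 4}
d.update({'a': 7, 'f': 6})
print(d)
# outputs {'a': 7, 'd': 4, 'f': 6}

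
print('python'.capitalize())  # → Python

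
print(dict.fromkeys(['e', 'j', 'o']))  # {'e': None, 'j': None, 'o': None}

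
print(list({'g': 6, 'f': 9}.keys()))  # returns ['g', 'f']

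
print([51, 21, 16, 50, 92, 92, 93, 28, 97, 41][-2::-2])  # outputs [97, 93, 92, 16, 51]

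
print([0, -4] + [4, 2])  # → [0, -4, 4, 2]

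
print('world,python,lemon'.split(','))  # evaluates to ['world', 'python', 'lemon']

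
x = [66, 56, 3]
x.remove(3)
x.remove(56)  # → [66]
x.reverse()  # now [66]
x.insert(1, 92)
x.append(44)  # [66, 92, 44]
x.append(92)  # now [66, 92, 44, 92]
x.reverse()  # [92, 44, 92, 66]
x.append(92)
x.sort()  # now [44, 66, 92, 92, 92]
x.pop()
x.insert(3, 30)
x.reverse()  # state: [92, 30, 92, 66, 44]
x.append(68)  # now [92, 30, 92, 66, 44, 68]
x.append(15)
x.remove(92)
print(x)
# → [30, 92, 66, 44, 68, 15]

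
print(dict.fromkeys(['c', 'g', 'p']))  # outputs {'c': None, 'g': None, 'p': None}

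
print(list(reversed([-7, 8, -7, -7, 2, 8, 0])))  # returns [0, 8, 2, -7, -7, 8, -7]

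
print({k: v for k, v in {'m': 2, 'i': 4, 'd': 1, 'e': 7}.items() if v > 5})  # {'e': 7}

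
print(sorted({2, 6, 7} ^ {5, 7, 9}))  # [2, 5, 6, 9]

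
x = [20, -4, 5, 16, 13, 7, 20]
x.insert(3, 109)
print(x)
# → [20, -4, 5, 109, 16, 13, 7, 20]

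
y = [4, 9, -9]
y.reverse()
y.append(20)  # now [-9, 9, 4, 20]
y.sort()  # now [-9, 4, 9, 20]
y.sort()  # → [-9, 4, 9, 20]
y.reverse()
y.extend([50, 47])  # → [20, 9, 4, -9, 50, 47]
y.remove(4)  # [20, 9, -9, 50, 47]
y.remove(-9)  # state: [20, 9, 50, 47]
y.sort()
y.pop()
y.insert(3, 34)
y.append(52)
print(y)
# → [9, 20, 47, 34, 52]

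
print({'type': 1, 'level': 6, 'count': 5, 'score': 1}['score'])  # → 1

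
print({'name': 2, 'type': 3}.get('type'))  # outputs 3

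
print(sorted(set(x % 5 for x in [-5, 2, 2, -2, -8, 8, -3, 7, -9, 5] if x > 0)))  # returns [0, 2, 3]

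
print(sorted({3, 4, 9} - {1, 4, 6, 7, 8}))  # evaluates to [3, 9]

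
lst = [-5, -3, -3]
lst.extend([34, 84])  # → [-5, -3, -3, 34, 84]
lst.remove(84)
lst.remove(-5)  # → [-3, -3, 34]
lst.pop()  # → 34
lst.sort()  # [-3, -3]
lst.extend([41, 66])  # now [-3, -3, 41, 66]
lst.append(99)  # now [-3, -3, 41, 66, 99]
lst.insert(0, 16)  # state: [16, -3, -3, 41, 66, 99]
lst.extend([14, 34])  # [16, -3, -3, 41, 66, 99, 14, 34]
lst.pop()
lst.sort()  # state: [-3, -3, 14, 16, 41, 66, 99]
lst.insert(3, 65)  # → [-3, -3, 14, 65, 16, 41, 66, 99]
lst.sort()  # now [-3, -3, 14, 16, 41, 65, 66, 99]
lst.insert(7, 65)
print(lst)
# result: [-3, -3, 14, 16, 41, 65, 66, 65, 99]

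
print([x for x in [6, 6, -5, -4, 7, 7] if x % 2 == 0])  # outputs [6, 6, -4]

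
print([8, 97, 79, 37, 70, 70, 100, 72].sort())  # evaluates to None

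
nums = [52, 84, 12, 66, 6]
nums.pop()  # 6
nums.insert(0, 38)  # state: [38, 52, 84, 12, 66]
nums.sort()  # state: [12, 38, 52, 66, 84]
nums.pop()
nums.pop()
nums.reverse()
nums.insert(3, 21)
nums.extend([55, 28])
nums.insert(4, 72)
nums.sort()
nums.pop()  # 72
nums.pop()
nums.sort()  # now [12, 21, 28, 38, 52]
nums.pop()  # 52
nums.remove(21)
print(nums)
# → [12, 28, 38]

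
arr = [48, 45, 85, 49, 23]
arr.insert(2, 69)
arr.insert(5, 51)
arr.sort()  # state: [23, 45, 48, 49, 51, 69, 85]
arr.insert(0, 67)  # [67, 23, 45, 48, 49, 51, 69, 85]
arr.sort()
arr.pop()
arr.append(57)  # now [23, 45, 48, 49, 51, 67, 69, 57]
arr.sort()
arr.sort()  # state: [23, 45, 48, 49, 51, 57, 67, 69]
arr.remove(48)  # [23, 45, 49, 51, 57, 67, 69]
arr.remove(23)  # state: [45, 49, 51, 57, 67, 69]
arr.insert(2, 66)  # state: [45, 49, 66, 51, 57, 67, 69]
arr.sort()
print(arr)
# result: [45, 49, 51, 57, 66, 67, 69]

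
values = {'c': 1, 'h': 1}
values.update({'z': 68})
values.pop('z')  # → 68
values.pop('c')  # 1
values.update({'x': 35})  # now {'h': 1, 'x': 35}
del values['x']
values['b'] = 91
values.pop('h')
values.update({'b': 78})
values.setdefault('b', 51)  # 78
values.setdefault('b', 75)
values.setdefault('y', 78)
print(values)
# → {'b': 78, 'y': 78}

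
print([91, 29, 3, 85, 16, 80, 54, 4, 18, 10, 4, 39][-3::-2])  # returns [10, 4, 80, 85, 29]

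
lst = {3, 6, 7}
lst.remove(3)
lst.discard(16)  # {6, 7}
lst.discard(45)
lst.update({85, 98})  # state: {6, 7, 85, 98}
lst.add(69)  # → {6, 7, 69, 85, 98}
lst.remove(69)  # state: {6, 7, 85, 98}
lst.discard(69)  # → {6, 7, 85, 98}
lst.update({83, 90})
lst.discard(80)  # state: {6, 7, 83, 85, 90, 98}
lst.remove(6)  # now {7, 83, 85, 90, 98}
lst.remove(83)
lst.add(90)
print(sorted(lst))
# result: [7, 85, 90, 98]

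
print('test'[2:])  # st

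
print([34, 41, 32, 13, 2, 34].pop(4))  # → 2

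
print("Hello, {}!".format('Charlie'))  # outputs Hello, Charlie!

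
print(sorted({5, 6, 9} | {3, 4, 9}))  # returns [3, 4, 5, 6, 9]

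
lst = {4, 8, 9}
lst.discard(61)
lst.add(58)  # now {4, 8, 9, 58}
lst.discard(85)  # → {4, 8, 9, 58}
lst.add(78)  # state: {4, 8, 9, 58, 78}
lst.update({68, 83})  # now {4, 8, 9, 58, 68, 78, 83}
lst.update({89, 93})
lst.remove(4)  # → {8, 9, 58, 68, 78, 83, 89, 93}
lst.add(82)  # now {8, 9, 58, 68, 78, 82, 83, 89, 93}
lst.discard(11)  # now {8, 9, 58, 68, 78, 82, 83, 89, 93}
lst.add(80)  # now {8, 9, 58, 68, 78, 80, 82, 83, 89, 93}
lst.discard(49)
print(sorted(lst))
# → [8, 9, 58, 68, 78, 80, 82, 83, 89, 93]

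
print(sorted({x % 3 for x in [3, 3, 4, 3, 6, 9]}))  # [0, 1]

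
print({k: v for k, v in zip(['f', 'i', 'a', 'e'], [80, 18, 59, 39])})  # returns {'f': 80, 'i': 18, 'a': 59, 'e': 39}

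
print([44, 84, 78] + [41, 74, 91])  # [44, 84, 78, 41, 74, 91]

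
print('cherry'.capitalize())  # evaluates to Cherry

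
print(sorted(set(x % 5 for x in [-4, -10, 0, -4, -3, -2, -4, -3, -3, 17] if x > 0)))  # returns [2]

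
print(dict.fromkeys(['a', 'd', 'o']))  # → {'a': None, 'd': None, 'o': None}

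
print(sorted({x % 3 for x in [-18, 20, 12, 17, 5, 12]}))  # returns [0, 2]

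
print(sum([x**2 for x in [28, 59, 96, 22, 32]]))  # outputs 14989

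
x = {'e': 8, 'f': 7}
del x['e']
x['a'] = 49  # {'f': 7, 'a': 49}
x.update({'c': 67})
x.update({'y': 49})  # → {'f': 7, 'a': 49, 'c': 67, 'y': 49}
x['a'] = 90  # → {'f': 7, 'a': 90, 'c': 67, 'y': 49}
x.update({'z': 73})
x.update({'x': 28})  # {'f': 7, 'a': 90, 'c': 67, 'y': 49, 'z': 73, 'x': 28}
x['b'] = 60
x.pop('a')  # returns 90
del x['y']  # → {'f': 7, 'c': 67, 'z': 73, 'x': 28, 'b': 60}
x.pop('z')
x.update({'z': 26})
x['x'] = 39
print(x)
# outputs {'f': 7, 'c': 67, 'x': 39, 'b': 60, 'z': 26}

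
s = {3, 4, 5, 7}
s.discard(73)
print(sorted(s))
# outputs [3, 4, 5, 7]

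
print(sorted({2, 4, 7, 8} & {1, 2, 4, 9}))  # [2, 4]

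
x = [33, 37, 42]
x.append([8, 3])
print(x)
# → [33, 37, 42, [8, 3]]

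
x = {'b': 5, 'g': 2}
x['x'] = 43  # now {'b': 5, 'g': 2, 'x': 43}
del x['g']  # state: {'b': 5, 'x': 43}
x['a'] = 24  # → {'b': 5, 'x': 43, 'a': 24}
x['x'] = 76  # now {'b': 5, 'x': 76, 'a': 24}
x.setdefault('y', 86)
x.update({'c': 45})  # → {'b': 5, 'x': 76, 'a': 24, 'y': 86, 'c': 45}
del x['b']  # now {'x': 76, 'a': 24, 'y': 86, 'c': 45}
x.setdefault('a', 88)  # 24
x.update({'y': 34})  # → {'x': 76, 'a': 24, 'y': 34, 'c': 45}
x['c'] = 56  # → {'x': 76, 'a': 24, 'y': 34, 'c': 56}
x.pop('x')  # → 76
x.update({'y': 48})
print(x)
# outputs {'a': 24, 'y': 48, 'c': 56}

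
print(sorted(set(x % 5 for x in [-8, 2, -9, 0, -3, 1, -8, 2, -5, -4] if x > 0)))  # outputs [1, 2]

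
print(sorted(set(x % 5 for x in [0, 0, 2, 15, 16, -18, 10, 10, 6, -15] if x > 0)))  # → [0, 1, 2]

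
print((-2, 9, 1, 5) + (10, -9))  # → (-2, 9, 1, 5, 10, -9)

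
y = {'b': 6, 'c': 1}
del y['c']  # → {'b': 6}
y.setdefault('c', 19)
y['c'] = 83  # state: {'b': 6, 'c': 83}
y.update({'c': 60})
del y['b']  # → {'c': 60}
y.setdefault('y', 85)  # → 85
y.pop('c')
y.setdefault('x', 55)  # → 55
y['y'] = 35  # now {'y': 35, 'x': 55}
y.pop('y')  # 35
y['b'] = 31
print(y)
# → {'x': 55, 'b': 31}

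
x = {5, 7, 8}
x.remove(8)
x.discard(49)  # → {5, 7}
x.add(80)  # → {5, 7, 80}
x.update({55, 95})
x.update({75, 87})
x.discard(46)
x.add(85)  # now {5, 7, 55, 75, 80, 85, 87, 95}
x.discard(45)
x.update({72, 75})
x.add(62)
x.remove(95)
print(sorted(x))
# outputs [5, 7, 55, 62, 72, 75, 80, 85, 87]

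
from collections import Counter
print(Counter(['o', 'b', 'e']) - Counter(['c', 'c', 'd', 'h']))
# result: Counter({'o': 1, 'b': 1, 'e': 1})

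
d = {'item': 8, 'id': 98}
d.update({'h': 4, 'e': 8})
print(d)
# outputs {'item': 8, 'id': 98, 'h': 4, 'e': 8}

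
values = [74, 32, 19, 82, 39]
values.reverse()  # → [39, 82, 19, 32, 74]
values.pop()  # 74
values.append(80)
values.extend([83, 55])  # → [39, 82, 19, 32, 80, 83, 55]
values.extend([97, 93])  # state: [39, 82, 19, 32, 80, 83, 55, 97, 93]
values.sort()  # [19, 32, 39, 55, 80, 82, 83, 93, 97]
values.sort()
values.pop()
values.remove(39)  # [19, 32, 55, 80, 82, 83, 93]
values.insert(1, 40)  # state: [19, 40, 32, 55, 80, 82, 83, 93]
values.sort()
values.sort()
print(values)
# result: [19, 32, 40, 55, 80, 82, 83, 93]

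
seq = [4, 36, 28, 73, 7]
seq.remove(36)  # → [4, 28, 73, 7]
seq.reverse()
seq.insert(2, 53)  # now [7, 73, 53, 28, 4]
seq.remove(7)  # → [73, 53, 28, 4]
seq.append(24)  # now [73, 53, 28, 4, 24]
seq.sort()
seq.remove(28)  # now [4, 24, 53, 73]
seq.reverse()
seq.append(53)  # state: [73, 53, 24, 4, 53]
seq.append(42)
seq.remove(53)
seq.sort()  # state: [4, 24, 42, 53, 73]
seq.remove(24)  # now [4, 42, 53, 73]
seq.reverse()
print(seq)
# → [73, 53, 42, 4]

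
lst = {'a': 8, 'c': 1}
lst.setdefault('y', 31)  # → 31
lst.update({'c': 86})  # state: {'a': 8, 'c': 86, 'y': 31}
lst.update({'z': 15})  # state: {'a': 8, 'c': 86, 'y': 31, 'z': 15}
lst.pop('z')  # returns 15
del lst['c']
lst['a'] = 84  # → {'a': 84, 'y': 31}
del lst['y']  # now {'a': 84}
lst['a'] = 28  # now {'a': 28}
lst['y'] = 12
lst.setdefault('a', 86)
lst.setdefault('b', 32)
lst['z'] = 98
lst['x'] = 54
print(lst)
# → {'a': 28, 'y': 12, 'b': 32, 'z': 98, 'x': 54}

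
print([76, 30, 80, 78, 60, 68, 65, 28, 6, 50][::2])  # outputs [76, 80, 60, 65, 6]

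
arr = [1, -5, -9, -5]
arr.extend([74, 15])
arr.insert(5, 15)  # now [1, -5, -9, -5, 74, 15, 15]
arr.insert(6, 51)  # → [1, -5, -9, -5, 74, 15, 51, 15]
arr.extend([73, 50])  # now [1, -5, -9, -5, 74, 15, 51, 15, 73, 50]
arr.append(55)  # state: [1, -5, -9, -5, 74, 15, 51, 15, 73, 50, 55]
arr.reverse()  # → [55, 50, 73, 15, 51, 15, 74, -5, -9, -5, 1]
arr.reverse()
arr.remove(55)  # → [1, -5, -9, -5, 74, 15, 51, 15, 73, 50]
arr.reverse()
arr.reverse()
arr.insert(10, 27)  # [1, -5, -9, -5, 74, 15, 51, 15, 73, 50, 27]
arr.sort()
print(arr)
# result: [-9, -5, -5, 1, 15, 15, 27, 50, 51, 73, 74]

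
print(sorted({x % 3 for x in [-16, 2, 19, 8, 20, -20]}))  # [1, 2]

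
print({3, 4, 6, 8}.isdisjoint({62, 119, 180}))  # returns True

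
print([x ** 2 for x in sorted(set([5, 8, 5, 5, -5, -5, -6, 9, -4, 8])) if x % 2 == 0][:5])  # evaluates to [36, 16, 64]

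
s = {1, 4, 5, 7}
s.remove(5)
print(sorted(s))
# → [1, 4, 7]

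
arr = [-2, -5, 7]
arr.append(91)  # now [-2, -5, 7, 91]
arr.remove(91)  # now [-2, -5, 7]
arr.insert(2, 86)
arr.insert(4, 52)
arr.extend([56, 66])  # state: [-2, -5, 86, 7, 52, 56, 66]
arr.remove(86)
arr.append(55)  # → [-2, -5, 7, 52, 56, 66, 55]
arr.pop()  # 55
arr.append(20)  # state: [-2, -5, 7, 52, 56, 66, 20]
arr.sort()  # [-5, -2, 7, 20, 52, 56, 66]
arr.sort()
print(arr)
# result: [-5, -2, 7, 20, 52, 56, 66]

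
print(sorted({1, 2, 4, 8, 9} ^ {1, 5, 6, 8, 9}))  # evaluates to [2, 4, 5, 6]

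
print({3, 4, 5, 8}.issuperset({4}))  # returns True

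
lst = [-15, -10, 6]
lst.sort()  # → [-15, -10, 6]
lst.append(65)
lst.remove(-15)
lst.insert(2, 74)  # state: [-10, 6, 74, 65]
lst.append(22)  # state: [-10, 6, 74, 65, 22]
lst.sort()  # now [-10, 6, 22, 65, 74]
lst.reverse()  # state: [74, 65, 22, 6, -10]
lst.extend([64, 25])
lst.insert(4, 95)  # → [74, 65, 22, 6, 95, -10, 64, 25]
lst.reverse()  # [25, 64, -10, 95, 6, 22, 65, 74]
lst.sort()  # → [-10, 6, 22, 25, 64, 65, 74, 95]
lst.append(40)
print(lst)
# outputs [-10, 6, 22, 25, 64, 65, 74, 95, 40]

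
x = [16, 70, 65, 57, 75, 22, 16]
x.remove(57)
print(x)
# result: [16, 70, 65, 75, 22, 16]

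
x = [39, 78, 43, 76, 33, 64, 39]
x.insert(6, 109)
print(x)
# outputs [39, 78, 43, 76, 33, 64, 109, 39]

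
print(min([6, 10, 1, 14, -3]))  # -3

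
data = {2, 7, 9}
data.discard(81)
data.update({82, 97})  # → {2, 7, 9, 82, 97}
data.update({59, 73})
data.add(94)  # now {2, 7, 9, 59, 73, 82, 94, 97}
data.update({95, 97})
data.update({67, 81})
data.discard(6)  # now {2, 7, 9, 59, 67, 73, 81, 82, 94, 95, 97}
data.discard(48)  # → {2, 7, 9, 59, 67, 73, 81, 82, 94, 95, 97}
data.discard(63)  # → {2, 7, 9, 59, 67, 73, 81, 82, 94, 95, 97}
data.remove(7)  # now {2, 9, 59, 67, 73, 81, 82, 94, 95, 97}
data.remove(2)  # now {9, 59, 67, 73, 81, 82, 94, 95, 97}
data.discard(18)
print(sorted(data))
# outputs [9, 59, 67, 73, 81, 82, 94, 95, 97]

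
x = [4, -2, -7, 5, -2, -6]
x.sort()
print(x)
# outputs [-7, -6, -2, -2, 4, 5]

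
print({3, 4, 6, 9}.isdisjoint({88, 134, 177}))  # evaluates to True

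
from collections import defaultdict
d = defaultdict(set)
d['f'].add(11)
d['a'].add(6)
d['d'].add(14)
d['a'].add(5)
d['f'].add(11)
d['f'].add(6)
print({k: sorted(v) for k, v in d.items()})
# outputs {'f': [6, 11], 'a': [5, 6], 'd': [14]}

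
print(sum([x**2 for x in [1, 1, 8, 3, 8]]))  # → 139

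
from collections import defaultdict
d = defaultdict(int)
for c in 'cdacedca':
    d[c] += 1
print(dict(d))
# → {'c': 3, 'd': 2, 'a': 2, 'e': 1}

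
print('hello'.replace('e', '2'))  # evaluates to h2llo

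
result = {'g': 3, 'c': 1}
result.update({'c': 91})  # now {'g': 3, 'c': 91}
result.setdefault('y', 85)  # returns 85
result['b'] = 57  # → {'g': 3, 'c': 91, 'y': 85, 'b': 57}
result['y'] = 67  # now {'g': 3, 'c': 91, 'y': 67, 'b': 57}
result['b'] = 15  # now {'g': 3, 'c': 91, 'y': 67, 'b': 15}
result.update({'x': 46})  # {'g': 3, 'c': 91, 'y': 67, 'b': 15, 'x': 46}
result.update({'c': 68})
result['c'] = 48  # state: {'g': 3, 'c': 48, 'y': 67, 'b': 15, 'x': 46}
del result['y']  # {'g': 3, 'c': 48, 'b': 15, 'x': 46}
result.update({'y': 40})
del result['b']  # {'g': 3, 'c': 48, 'x': 46, 'y': 40}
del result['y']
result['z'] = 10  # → {'g': 3, 'c': 48, 'x': 46, 'z': 10}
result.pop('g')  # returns 3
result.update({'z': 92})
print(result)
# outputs {'c': 48, 'x': 46, 'z': 92}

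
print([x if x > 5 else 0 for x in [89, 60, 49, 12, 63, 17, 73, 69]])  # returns [89, 60, 49, 12, 63, 17, 73, 69]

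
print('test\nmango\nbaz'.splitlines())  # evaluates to ['test', 'mango', 'baz']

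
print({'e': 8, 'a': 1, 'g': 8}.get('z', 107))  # 107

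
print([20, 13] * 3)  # [20, 13, 20, 13, 20, 13]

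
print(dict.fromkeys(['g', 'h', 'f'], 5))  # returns {'g': 5, 'h': 5, 'f': 5}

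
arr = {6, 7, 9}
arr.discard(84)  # {6, 7, 9}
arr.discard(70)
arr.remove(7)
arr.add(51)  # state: {6, 9, 51}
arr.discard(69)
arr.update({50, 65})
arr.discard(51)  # {6, 9, 50, 65}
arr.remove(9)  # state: {6, 50, 65}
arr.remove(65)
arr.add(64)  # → {6, 50, 64}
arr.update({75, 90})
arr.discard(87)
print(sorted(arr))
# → [6, 50, 64, 75, 90]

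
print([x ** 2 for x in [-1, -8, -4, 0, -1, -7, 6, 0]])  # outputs [1, 64, 16, 0, 1, 49, 36, 0]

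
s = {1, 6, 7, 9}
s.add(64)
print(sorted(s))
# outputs [1, 6, 7, 9, 64]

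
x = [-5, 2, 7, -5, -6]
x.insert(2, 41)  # [-5, 2, 41, 7, -5, -6]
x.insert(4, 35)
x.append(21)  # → [-5, 2, 41, 7, 35, -5, -6, 21]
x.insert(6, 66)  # [-5, 2, 41, 7, 35, -5, 66, -6, 21]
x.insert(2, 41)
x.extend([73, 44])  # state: [-5, 2, 41, 41, 7, 35, -5, 66, -6, 21, 73, 44]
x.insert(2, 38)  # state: [-5, 2, 38, 41, 41, 7, 35, -5, 66, -6, 21, 73, 44]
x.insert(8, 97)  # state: [-5, 2, 38, 41, 41, 7, 35, -5, 97, 66, -6, 21, 73, 44]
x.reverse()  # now [44, 73, 21, -6, 66, 97, -5, 35, 7, 41, 41, 38, 2, -5]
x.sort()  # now [-6, -5, -5, 2, 7, 21, 35, 38, 41, 41, 44, 66, 73, 97]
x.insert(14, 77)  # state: [-6, -5, -5, 2, 7, 21, 35, 38, 41, 41, 44, 66, 73, 97, 77]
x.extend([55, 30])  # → [-6, -5, -5, 2, 7, 21, 35, 38, 41, 41, 44, 66, 73, 97, 77, 55, 30]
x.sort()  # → [-6, -5, -5, 2, 7, 21, 30, 35, 38, 41, 41, 44, 55, 66, 73, 77, 97]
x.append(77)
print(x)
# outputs [-6, -5, -5, 2, 7, 21, 30, 35, 38, 41, 41, 44, 55, 66, 73, 77, 97, 77]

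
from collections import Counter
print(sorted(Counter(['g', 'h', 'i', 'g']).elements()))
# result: ['g', 'g', 'h', 'i']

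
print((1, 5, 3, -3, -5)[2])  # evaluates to 3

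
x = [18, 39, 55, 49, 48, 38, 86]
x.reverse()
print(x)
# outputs [86, 38, 48, 49, 55, 39, 18]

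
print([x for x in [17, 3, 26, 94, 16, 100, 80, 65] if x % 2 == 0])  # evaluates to [26, 94, 16, 100, 80]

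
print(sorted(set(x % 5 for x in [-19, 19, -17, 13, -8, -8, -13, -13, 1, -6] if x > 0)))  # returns [1, 3, 4]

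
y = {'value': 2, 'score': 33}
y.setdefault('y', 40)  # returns 40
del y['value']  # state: {'score': 33, 'y': 40}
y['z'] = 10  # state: {'score': 33, 'y': 40, 'z': 10}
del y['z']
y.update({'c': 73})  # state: {'score': 33, 'y': 40, 'c': 73}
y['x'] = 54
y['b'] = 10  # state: {'score': 33, 'y': 40, 'c': 73, 'x': 54, 'b': 10}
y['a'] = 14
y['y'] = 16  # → {'score': 33, 'y': 16, 'c': 73, 'x': 54, 'b': 10, 'a': 14}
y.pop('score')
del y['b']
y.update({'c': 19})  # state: {'y': 16, 'c': 19, 'x': 54, 'a': 14}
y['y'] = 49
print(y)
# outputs {'y': 49, 'c': 19, 'x': 54, 'a': 14}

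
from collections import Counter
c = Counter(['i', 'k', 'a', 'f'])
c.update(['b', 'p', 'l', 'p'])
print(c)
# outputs Counter({'p': 2, 'i': 1, 'k': 1, 'a': 1, 'f': 1, 'b': 1, 'l': 1})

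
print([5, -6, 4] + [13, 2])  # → [5, -6, 4, 13, 2]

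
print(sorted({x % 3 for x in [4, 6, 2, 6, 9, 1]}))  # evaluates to [0, 1, 2]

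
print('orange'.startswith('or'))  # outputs True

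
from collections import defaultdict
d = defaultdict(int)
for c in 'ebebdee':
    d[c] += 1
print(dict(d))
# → {'e': 4, 'b': 2, 'd': 1}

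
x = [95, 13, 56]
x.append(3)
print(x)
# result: [95, 13, 56, 3]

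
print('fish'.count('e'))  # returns 0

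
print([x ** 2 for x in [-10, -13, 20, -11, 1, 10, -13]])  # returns [100, 169, 400, 121, 1, 100, 169]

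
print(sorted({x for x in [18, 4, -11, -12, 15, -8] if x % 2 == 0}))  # [-12, -8, 4, 18]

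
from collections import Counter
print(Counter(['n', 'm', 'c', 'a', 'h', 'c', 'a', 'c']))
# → Counter({'c': 3, 'a': 2, 'n': 1, 'm': 1, 'h': 1})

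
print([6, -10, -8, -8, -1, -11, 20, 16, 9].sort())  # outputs None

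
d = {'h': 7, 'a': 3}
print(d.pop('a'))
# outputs 3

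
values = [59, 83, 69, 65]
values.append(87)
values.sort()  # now [59, 65, 69, 83, 87]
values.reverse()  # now [87, 83, 69, 65, 59]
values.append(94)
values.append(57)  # [87, 83, 69, 65, 59, 94, 57]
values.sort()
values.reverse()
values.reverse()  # [57, 59, 65, 69, 83, 87, 94]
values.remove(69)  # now [57, 59, 65, 83, 87, 94]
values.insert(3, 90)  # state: [57, 59, 65, 90, 83, 87, 94]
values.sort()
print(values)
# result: [57, 59, 65, 83, 87, 90, 94]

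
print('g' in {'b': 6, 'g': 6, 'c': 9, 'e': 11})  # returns True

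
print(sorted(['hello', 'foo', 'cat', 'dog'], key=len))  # ['foo', 'cat', 'dog', 'hello']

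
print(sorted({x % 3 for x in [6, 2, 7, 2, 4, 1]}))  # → [0, 1, 2]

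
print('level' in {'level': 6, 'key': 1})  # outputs True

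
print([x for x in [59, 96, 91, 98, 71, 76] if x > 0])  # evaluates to [59, 96, 91, 98, 71, 76]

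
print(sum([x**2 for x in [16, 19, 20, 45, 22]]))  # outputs 3526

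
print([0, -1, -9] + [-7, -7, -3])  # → [0, -1, -9, -7, -7, -3]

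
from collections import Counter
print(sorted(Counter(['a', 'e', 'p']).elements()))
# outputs ['a', 'e', 'p']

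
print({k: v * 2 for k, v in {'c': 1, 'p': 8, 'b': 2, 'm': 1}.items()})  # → {'c': 2, 'p': 16, 'b': 4, 'm': 2}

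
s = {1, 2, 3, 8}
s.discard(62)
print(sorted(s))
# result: [1, 2, 3, 8]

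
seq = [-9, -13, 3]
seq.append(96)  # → [-9, -13, 3, 96]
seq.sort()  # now [-13, -9, 3, 96]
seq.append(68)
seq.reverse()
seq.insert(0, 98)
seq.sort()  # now [-13, -9, 3, 68, 96, 98]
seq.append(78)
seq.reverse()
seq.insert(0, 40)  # [40, 78, 98, 96, 68, 3, -9, -13]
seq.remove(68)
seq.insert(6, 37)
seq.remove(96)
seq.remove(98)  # [40, 78, 3, -9, 37, -13]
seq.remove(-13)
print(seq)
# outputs [40, 78, 3, -9, 37]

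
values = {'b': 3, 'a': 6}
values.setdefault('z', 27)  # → 27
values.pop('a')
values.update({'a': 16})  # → {'b': 3, 'z': 27, 'a': 16}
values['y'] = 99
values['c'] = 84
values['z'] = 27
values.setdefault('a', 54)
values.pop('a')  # 16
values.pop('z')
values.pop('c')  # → 84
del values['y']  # {'b': 3}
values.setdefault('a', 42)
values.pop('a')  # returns 42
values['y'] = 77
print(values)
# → {'b': 3, 'y': 77}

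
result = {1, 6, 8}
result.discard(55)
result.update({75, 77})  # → {1, 6, 8, 75, 77}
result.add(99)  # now {1, 6, 8, 75, 77, 99}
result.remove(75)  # {1, 6, 8, 77, 99}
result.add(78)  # {1, 6, 8, 77, 78, 99}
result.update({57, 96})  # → {1, 6, 8, 57, 77, 78, 96, 99}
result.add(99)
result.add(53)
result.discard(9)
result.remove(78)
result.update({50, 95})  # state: {1, 6, 8, 50, 53, 57, 77, 95, 96, 99}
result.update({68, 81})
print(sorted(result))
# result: [1, 6, 8, 50, 53, 57, 68, 77, 81, 95, 96, 99]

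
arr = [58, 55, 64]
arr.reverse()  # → [64, 55, 58]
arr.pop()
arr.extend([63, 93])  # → [64, 55, 63, 93]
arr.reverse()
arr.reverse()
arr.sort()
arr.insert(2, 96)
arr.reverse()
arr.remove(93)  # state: [64, 96, 63, 55]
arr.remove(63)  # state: [64, 96, 55]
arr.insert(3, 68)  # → [64, 96, 55, 68]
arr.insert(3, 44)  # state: [64, 96, 55, 44, 68]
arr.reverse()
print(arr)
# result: [68, 44, 55, 96, 64]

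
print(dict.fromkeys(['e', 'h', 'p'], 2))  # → {'e': 2, 'h': 2, 'p': 2}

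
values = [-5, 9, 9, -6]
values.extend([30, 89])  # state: [-5, 9, 9, -6, 30, 89]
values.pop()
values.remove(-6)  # [-5, 9, 9, 30]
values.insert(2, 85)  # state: [-5, 9, 85, 9, 30]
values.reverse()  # [30, 9, 85, 9, -5]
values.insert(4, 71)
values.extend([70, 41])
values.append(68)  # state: [30, 9, 85, 9, 71, -5, 70, 41, 68]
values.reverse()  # [68, 41, 70, -5, 71, 9, 85, 9, 30]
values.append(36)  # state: [68, 41, 70, -5, 71, 9, 85, 9, 30, 36]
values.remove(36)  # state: [68, 41, 70, -5, 71, 9, 85, 9, 30]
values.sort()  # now [-5, 9, 9, 30, 41, 68, 70, 71, 85]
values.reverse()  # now [85, 71, 70, 68, 41, 30, 9, 9, -5]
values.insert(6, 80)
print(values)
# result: [85, 71, 70, 68, 41, 30, 80, 9, 9, -5]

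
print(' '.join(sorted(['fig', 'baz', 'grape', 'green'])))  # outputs baz fig grape green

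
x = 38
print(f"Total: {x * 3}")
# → Total: 114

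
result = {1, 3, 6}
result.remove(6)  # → {1, 3}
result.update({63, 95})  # {1, 3, 63, 95}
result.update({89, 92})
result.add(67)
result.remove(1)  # {3, 63, 67, 89, 92, 95}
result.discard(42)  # {3, 63, 67, 89, 92, 95}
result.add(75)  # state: {3, 63, 67, 75, 89, 92, 95}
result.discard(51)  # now {3, 63, 67, 75, 89, 92, 95}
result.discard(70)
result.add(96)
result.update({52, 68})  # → {3, 52, 63, 67, 68, 75, 89, 92, 95, 96}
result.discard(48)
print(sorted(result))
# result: [3, 52, 63, 67, 68, 75, 89, 92, 95, 96]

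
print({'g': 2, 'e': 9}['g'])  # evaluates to 2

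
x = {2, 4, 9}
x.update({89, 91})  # {2, 4, 9, 89, 91}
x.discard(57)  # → {2, 4, 9, 89, 91}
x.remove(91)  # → {2, 4, 9, 89}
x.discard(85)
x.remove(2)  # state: {4, 9, 89}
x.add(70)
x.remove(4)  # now {9, 70, 89}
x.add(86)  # {9, 70, 86, 89}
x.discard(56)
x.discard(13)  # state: {9, 70, 86, 89}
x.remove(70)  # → {9, 86, 89}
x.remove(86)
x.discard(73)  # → {9, 89}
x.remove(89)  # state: {9}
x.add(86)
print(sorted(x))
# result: [9, 86]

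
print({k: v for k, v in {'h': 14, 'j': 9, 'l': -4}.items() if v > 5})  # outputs {'h': 14, 'j': 9}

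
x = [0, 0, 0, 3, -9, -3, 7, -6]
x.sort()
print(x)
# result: [-9, -6, -3, 0, 0, 0, 3, 7]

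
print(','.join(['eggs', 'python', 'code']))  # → eggs,python,code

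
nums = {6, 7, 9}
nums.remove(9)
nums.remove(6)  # {7}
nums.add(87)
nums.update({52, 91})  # {7, 52, 87, 91}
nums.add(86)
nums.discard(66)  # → {7, 52, 86, 87, 91}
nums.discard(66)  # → {7, 52, 86, 87, 91}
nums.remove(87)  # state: {7, 52, 86, 91}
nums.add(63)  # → {7, 52, 63, 86, 91}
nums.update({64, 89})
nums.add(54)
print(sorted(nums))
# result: [7, 52, 54, 63, 64, 86, 89, 91]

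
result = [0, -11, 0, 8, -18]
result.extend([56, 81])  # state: [0, -11, 0, 8, -18, 56, 81]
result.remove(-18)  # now [0, -11, 0, 8, 56, 81]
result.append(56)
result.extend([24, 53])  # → [0, -11, 0, 8, 56, 81, 56, 24, 53]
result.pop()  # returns 53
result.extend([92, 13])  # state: [0, -11, 0, 8, 56, 81, 56, 24, 92, 13]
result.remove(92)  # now [0, -11, 0, 8, 56, 81, 56, 24, 13]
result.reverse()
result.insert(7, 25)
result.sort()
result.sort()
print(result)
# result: [-11, 0, 0, 8, 13, 24, 25, 56, 56, 81]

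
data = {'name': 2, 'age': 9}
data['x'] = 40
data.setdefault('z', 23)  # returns 23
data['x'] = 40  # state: {'name': 2, 'age': 9, 'x': 40, 'z': 23}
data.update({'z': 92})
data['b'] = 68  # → {'name': 2, 'age': 9, 'x': 40, 'z': 92, 'b': 68}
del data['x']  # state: {'name': 2, 'age': 9, 'z': 92, 'b': 68}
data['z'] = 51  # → {'name': 2, 'age': 9, 'z': 51, 'b': 68}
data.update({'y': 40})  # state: {'name': 2, 'age': 9, 'z': 51, 'b': 68, 'y': 40}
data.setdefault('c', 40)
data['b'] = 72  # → {'name': 2, 'age': 9, 'z': 51, 'b': 72, 'y': 40, 'c': 40}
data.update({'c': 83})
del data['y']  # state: {'name': 2, 'age': 9, 'z': 51, 'b': 72, 'c': 83}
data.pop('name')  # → 2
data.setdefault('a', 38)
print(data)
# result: {'age': 9, 'z': 51, 'b': 72, 'c': 83, 'a': 38}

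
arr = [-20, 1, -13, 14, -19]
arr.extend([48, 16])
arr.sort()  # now [-20, -19, -13, 1, 14, 16, 48]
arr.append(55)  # [-20, -19, -13, 1, 14, 16, 48, 55]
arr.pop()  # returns 55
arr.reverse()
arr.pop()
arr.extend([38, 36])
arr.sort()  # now [-19, -13, 1, 14, 16, 36, 38, 48]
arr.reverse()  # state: [48, 38, 36, 16, 14, 1, -13, -19]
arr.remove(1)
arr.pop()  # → -19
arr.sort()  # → [-13, 14, 16, 36, 38, 48]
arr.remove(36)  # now [-13, 14, 16, 38, 48]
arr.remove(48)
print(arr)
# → [-13, 14, 16, 38]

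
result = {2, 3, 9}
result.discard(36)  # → {2, 3, 9}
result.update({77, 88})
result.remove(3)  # {2, 9, 77, 88}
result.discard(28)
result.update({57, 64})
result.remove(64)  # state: {2, 9, 57, 77, 88}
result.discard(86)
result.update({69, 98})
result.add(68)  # {2, 9, 57, 68, 69, 77, 88, 98}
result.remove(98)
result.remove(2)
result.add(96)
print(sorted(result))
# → [9, 57, 68, 69, 77, 88, 96]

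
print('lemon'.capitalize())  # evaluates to Lemon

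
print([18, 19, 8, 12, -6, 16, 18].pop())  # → 18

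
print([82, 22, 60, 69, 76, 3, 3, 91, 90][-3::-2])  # [3, 76, 60, 82]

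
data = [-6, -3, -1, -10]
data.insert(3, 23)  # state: [-6, -3, -1, 23, -10]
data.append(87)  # [-6, -3, -1, 23, -10, 87]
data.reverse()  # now [87, -10, 23, -1, -3, -6]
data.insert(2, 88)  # [87, -10, 88, 23, -1, -3, -6]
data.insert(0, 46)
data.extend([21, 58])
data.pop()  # 58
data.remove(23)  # [46, 87, -10, 88, -1, -3, -6, 21]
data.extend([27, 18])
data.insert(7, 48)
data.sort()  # [-10, -6, -3, -1, 18, 21, 27, 46, 48, 87, 88]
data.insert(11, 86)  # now [-10, -6, -3, -1, 18, 21, 27, 46, 48, 87, 88, 86]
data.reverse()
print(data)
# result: [86, 88, 87, 48, 46, 27, 21, 18, -1, -3, -6, -10]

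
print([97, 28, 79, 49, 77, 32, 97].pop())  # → 97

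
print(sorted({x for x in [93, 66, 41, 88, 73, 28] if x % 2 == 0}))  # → [28, 66, 88]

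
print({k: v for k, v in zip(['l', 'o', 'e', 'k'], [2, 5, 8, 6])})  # {'l': 2, 'o': 5, 'e': 8, 'k': 6}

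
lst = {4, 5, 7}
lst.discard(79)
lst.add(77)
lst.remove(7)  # {4, 5, 77}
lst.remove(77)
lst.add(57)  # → {4, 5, 57}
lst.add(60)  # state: {4, 5, 57, 60}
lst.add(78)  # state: {4, 5, 57, 60, 78}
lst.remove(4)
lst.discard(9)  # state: {5, 57, 60, 78}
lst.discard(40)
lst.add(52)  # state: {5, 52, 57, 60, 78}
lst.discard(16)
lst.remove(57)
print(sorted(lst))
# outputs [5, 52, 60, 78]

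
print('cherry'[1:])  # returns herry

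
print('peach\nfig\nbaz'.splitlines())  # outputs ['peach', 'fig', 'baz']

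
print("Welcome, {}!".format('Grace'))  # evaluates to Welcome, Grace!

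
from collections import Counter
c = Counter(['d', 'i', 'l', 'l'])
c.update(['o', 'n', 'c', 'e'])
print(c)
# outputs Counter({'l': 2, 'd': 1, 'i': 1, 'o': 1, 'n': 1, 'c': 1, 'e': 1})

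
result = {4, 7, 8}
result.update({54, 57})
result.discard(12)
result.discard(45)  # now {4, 7, 8, 54, 57}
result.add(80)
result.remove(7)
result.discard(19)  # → {4, 8, 54, 57, 80}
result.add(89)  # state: {4, 8, 54, 57, 80, 89}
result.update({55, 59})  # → {4, 8, 54, 55, 57, 59, 80, 89}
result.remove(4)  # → {8, 54, 55, 57, 59, 80, 89}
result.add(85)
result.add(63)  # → {8, 54, 55, 57, 59, 63, 80, 85, 89}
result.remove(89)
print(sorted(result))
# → [8, 54, 55, 57, 59, 63, 80, 85]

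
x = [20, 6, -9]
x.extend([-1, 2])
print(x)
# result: [20, 6, -9, -1, 2]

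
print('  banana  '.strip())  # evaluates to banana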